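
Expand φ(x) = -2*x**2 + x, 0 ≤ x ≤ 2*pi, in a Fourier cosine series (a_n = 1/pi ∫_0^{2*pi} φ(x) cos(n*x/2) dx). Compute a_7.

a_7 = 1/pi ∫_0^{2*pi} (-2*x**2 + x) cos(7*x/2) dx.
Integrating by parts twice (tabular method), an antiderivative of (-2*x**2 + x) cos(7*x/2) is -4*x**2*sin(7*x/2)/7 + 2*x*sin(7*x/2)/7 - 16*x*cos(7*x/2)/49 + 32*sin(7*x/2)/343 + 4*cos(7*x/2)/49; evaluating from 0 to 2*pi: ∫_{0}^{2*pi} (-2*x**2 + x) cos(7*x/2) dx = (-4/49 + 32*pi/49) - (4/49) = -8/49 + 32*pi/49.
Hence a_7 = (1/pi)·(-8/49 + 32*pi/49) = 8*(-1 + 4*pi)/(49*pi).

8*(-1 + 4*pi)/(49*pi)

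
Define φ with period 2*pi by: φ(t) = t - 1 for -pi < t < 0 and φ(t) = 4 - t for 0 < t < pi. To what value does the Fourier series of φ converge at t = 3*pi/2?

t = 3*pi/2 differs from t = -pi/2 by 1 full period(s), and the series is 2*pi-periodic.
φ is continuous at t = -pi/2 with value -pi/2 - 1, so the series converges to -pi/2 - 1 there.

-pi/2 - 1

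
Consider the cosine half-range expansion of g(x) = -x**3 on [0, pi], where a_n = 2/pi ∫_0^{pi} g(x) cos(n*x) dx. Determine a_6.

a_6 = 2/pi ∫_0^{pi} (-x**3) cos(6*x) dx.
Integrating by parts three times (tabular method), an antiderivative of (-x**3) cos(6*x) is -x**3*sin(6*x)/6 - x**2*cos(6*x)/12 + x*sin(6*x)/36 + cos(6*x)/216; evaluating from 0 to pi: ∫_{0}^{pi} (-x**3) cos(6*x) dx = (1/216 - pi**2/12) - (1/216) = -pi**2/12.
Hence a_6 = (2/pi)·(-pi**2/12) = -pi/6.

-pi/6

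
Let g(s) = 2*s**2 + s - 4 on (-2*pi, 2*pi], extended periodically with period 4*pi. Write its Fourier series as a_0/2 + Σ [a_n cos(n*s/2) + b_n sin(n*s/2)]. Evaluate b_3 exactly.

4/3

b_3 = (1/(2*pi)) ∫_{-2*pi}^{2*pi} g(s) sin(3*s/2) ds.
Integrating by parts twice (tabular method), an antiderivative of (2*s**2 + s - 4) sin(3*s/2) is -4*s**2*cos(3*s/2)/3 + 16*s*sin(3*s/2)/9 - 2*s*cos(3*s/2)/3 + 4*sin(3*s/2)/9 + 104*cos(3*s/2)/27; evaluating from -2*pi to 2*pi: ∫_{-2*pi}^{2*pi} (2*s**2 + s - 4) sin(3*s/2) ds = (-104/27 + 4*pi/3 + 16*pi**2/3) - (-4*pi/3 - 104/27 + 16*pi**2/3) = 8*pi/3.
Hence b_3 = (1/(2*pi))·(8*pi/3) = 4/3.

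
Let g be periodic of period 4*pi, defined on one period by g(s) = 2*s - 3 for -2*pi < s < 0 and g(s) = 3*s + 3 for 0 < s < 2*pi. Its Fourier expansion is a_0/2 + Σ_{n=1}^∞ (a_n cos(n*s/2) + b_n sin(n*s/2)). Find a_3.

-4/(9*pi)

a_3 = (1/(2*pi)) ∫_{-2*pi}^{2*pi} g(s) cos(3*s/2) ds.
Split the integral at the breakpoints.
Integrating by parts (boundary term plus one more integral), an antiderivative of (2*s - 3) cos(3*s/2) is 4*s*sin(3*s/2)/3 - 2*sin(3*s/2) + 8*cos(3*s/2)/9; evaluating from -2*pi to 0: ∫_{-2*pi}^{0} (2*s - 3) cos(3*s/2) ds = (8/9) - (-8/9) = 16/9.
Integrating by parts (boundary term plus one more integral), an antiderivative of (3*s + 3) cos(3*s/2) is 2*s*sin(3*s/2) + 2*sin(3*s/2) + 4*cos(3*s/2)/3; evaluating from 0 to 2*pi: ∫_{0}^{2*pi} (3*s + 3) cos(3*s/2) ds = (-4/3) - (4/3) = -8/3.
Summing the pieces and multiplying by (1/(2*pi)) gives a_3 = -4/(9*pi).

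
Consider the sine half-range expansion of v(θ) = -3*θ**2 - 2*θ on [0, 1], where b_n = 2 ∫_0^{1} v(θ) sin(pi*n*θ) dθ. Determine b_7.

2*(12 - 245*pi**2)/(343*pi**3)

b_7 = 2 ∫_0^{1} (-3*θ**2 - 2*θ) sin(7*pi*θ) dθ.
Integrating by parts twice (tabular method), an antiderivative of (-3*θ**2 - 2*θ) sin(7*pi*θ) is 3*θ**2*cos(7*pi*θ)/(7*pi) - 6*θ*sin(7*pi*θ)/(49*pi**2) + 2*θ*cos(7*pi*θ)/(7*pi) - 2*sin(7*pi*θ)/(49*pi**2) - 6*cos(7*pi*θ)/(343*pi**3); evaluating from 0 to 1: ∫_{0}^{1} (-3*θ**2 - 2*θ) sin(7*pi*θ) dθ = ((6 - 245*pi**2)/(343*pi**3)) - (-6/(343*pi**3)) = (12 - 245*pi**2)/(343*pi**3).
Hence b_7 = 2·((12 - 245*pi**2)/(343*pi**3)) = 2*(12 - 245*pi**2)/(343*pi**3).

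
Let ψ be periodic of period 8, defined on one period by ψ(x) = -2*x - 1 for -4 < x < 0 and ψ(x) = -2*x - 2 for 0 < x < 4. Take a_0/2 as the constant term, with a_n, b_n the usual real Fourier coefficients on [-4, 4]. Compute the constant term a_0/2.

-3/2

a_0 = 1/4 ∫_{-4}^{4} ψ(x) dx = 1/4 · (-12) = -3.
So the constant term a_0/2 = -3/2.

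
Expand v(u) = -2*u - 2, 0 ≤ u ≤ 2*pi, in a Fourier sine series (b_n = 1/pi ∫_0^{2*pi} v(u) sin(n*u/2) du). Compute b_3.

b_3 = 1/pi ∫_0^{2*pi} (-2*u - 2) sin(3*u/2) du.
Integrating by parts (boundary term plus one more integral), an antiderivative of (-2*u - 2) sin(3*u/2) is 4*u*cos(3*u/2)/3 - 8*sin(3*u/2)/9 + 4*cos(3*u/2)/3; evaluating from 0 to 2*pi: ∫_{0}^{2*pi} (-2*u - 2) sin(3*u/2) du = (-8*pi/3 - 4/3) - (4/3) = -8*pi/3 - 8/3.
Hence b_3 = (1/pi)·(-8*pi/3 - 8/3) = 8*(-pi - 1)/(3*pi).

8*(-pi - 1)/(3*pi)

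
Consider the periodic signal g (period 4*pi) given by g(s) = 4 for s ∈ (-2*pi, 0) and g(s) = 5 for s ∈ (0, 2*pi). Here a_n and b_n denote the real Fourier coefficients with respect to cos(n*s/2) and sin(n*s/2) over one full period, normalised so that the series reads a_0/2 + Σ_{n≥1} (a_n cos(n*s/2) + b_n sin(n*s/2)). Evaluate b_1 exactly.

b_1 = (1/(2*pi)) ∫_{-2*pi}^{2*pi} g(s) sin(s/2) ds.
Split the integral at the breakpoints.
Directly, an antiderivative of (4) sin(s/2) is -8*cos(s/2); evaluating from -2*pi to 0: ∫_{-2*pi}^{0} (4) sin(s/2) ds = (-8) - (8) = -16.
Directly, an antiderivative of (5) sin(s/2) is -10*cos(s/2); evaluating from 0 to 2*pi: ∫_{0}^{2*pi} (5) sin(s/2) ds = (10) - (-10) = 20.
Summing the pieces and multiplying by (1/(2*pi)) gives b_1 = 2/pi.

2/pi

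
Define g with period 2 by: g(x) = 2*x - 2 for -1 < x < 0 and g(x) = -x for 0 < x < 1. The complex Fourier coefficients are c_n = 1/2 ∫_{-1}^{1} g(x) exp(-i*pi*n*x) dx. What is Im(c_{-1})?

Since g is real-valued, Im(c_{-1}) = -1/2 ∫_{-1}^{1} g(x) sin(-pi*x) dx = b_{1}/2.
Split the integral at the breakpoints.
Integrating by parts (boundary term plus one more integral), an antiderivative of (2*x - 2) sin(-pi*x) is 2*x*cos(pi*x)/pi - 2*sin(pi*x)/pi**2 - 2*cos(pi*x)/pi; evaluating from -1 to 0: ∫_{-1}^{0} (2*x - 2) sin(-pi*x) dx = (-2/pi) - (4/pi) = -6/pi.
Integrating by parts (boundary term plus one more integral), an antiderivative of (-x) sin(-pi*x) is -x*cos(pi*x)/pi + sin(pi*x)/pi**2; evaluating from 0 to 1: ∫_{0}^{1} (-x) sin(-pi*x) dx = (1/pi) - (0) = 1/pi.
So ∫_{-1}^{1} g(x) sin(-pi*x) dx = -5/pi.
Hence Im(c_{-1}) = (-1/2)·(-5/pi) = 5/(2*pi).

5/(2*pi)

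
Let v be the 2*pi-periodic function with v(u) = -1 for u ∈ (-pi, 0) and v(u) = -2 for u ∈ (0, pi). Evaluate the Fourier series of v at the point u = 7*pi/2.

u = 7*pi/2 differs from u = -pi/2 by 2 full period(s), and the series is 2*pi-periodic.
v is continuous at u = -pi/2 with value -1, so the series converges to -1 there.

-1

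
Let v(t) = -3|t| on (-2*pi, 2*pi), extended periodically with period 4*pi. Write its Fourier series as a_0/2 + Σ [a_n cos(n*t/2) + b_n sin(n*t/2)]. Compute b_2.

b_2 = (1/(2*pi)) ∫_{-2*pi}^{2*pi} v(t) sin(t) dt.
v is even and sin(t) is odd, so the integrand is odd over a symmetric interval and the integral vanishes.

0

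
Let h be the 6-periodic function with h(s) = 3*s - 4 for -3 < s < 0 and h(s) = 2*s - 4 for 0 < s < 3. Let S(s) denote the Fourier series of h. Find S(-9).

-11/2

s = -9 differs from s = 3 by -2 full period(s), and the series is 6-periodic.
At s = 3 the one-sided limits are h(3^-) = 2 and h(3^+) = -13.
By Dirichlet's theorem the series converges to their average, [(2) + (-13)]/2 = -11/2.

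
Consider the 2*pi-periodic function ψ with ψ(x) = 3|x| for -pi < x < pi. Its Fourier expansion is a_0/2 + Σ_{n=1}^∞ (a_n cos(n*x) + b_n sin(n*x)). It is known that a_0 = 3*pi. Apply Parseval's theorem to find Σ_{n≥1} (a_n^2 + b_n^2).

3*pi**2/2

Parseval: a_0^2/2 + Σ_{n≥1} (a_n^2+b_n^2) = 1/pi ∫_{-pi}^{pi} ψ(x)^2 dx = 6*pi**2.
Subtract a_0^2/2 = 9*pi**2/2: Σ (a_n^2+b_n^2) = 3*pi**2/2.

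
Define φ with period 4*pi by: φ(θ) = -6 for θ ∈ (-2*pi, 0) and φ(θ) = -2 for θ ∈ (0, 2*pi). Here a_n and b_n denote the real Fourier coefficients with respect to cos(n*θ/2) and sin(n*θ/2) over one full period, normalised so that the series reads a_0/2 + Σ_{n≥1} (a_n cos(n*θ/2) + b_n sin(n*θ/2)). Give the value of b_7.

b_7 = (1/(2*pi)) ∫_{-2*pi}^{2*pi} φ(θ) sin(7*θ/2) dθ.
Split the integral at the breakpoints.
Directly, an antiderivative of (-6) sin(7*θ/2) is 12*cos(7*θ/2)/7; evaluating from -2*pi to 0: ∫_{-2*pi}^{0} (-6) sin(7*θ/2) dθ = (12/7) - (-12/7) = 24/7.
Directly, an antiderivative of (-2) sin(7*θ/2) is 4*cos(7*θ/2)/7; evaluating from 0 to 2*pi: ∫_{0}^{2*pi} (-2) sin(7*θ/2) dθ = (-4/7) - (4/7) = -8/7.
Summing the pieces and multiplying by (1/(2*pi)) gives b_7 = 8/(7*pi).

8/(7*pi)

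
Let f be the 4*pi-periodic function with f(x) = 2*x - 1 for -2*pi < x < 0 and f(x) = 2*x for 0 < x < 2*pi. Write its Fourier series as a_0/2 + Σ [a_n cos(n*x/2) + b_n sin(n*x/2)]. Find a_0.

-1

a_0 = (1/(2*pi)) ∫_{-2*pi}^{2*pi} f(x) dx = (1/(2*pi)) · (-2*pi) = -1.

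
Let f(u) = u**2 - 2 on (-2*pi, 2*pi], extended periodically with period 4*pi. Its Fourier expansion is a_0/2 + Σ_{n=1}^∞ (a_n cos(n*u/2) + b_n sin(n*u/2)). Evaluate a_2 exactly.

a_2 = (1/(2*pi)) ∫_{-2*pi}^{2*pi} f(u) cos(u) du.
f is even and cos(u) is even, so the integrand is even and a_2 = 1/pi ∫_0^{2*pi} f(u) cos(u) du.
Integrating by parts twice (tabular method), an antiderivative of (u**2 - 2) cos(u) is u**2*sin(u) + 2*u*cos(u) - 4*sin(u); evaluating from 0 to 2*pi: ∫_{0}^{2*pi} (u**2 - 2) cos(u) du = (4*pi) - (0) = 4*pi.
Hence a_2 = (1/pi)·(4*pi) = 4.

4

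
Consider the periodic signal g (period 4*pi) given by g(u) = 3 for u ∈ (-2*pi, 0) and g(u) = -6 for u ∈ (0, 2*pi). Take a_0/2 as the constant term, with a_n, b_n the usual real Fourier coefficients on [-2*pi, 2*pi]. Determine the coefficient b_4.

b_4 = (1/(2*pi)) ∫_{-2*pi}^{2*pi} g(u) sin(2*u) du.
Split the integral at the breakpoints.
Directly, an antiderivative of (3) sin(2*u) is -3*cos(2*u)/2; evaluating from -2*pi to 0: ∫_{-2*pi}^{0} (3) sin(2*u) du = (-3/2) - (-3/2) = 0.
Directly, an antiderivative of (-6) sin(2*u) is 3*cos(2*u); evaluating from 0 to 2*pi: ∫_{0}^{2*pi} (-6) sin(2*u) du = (3) - (3) = 0.
Summing the pieces and multiplying by (1/(2*pi)) gives b_4 = 0.

0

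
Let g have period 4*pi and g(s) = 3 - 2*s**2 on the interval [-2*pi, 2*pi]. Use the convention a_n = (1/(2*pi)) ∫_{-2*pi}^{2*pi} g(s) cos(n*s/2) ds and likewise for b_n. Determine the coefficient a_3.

a_3 = (1/(2*pi)) ∫_{-2*pi}^{2*pi} g(s) cos(3*s/2) ds.
g is even and cos(3*s/2) is even, so the integrand is even and a_3 = 1/pi ∫_0^{2*pi} g(s) cos(3*s/2) ds.
Integrating by parts twice (tabular method), an antiderivative of (3 - 2*s**2) cos(3*s/2) is -4*s**2*sin(3*s/2)/3 - 16*s*cos(3*s/2)/9 + 86*sin(3*s/2)/27; evaluating from 0 to 2*pi: ∫_{0}^{2*pi} (3 - 2*s**2) cos(3*s/2) ds = (32*pi/9) - (0) = 32*pi/9.
Hence a_3 = (1/pi)·(32*pi/9) = 32/9.

32/9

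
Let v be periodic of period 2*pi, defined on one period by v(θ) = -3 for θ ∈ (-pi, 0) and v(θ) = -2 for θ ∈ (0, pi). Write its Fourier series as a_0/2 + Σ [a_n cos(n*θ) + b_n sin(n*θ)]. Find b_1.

2/pi

b_1 = 1/pi ∫_{-pi}^{pi} v(θ) sin(θ) dθ.
Split the integral at the breakpoints.
Directly, an antiderivative of (-3) sin(θ) is 3*cos(θ); evaluating from -pi to 0: ∫_{-pi}^{0} (-3) sin(θ) dθ = (3) - (-3) = 6.
Directly, an antiderivative of (-2) sin(θ) is 2*cos(θ); evaluating from 0 to pi: ∫_{0}^{pi} (-2) sin(θ) dθ = (-2) - (2) = -4.
Summing the pieces and multiplying by (1/pi) gives b_1 = 2/pi.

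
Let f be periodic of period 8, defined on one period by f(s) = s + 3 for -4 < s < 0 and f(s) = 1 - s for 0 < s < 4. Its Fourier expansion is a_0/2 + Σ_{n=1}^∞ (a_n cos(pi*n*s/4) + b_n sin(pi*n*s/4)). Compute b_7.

b_7 = 1/4 ∫_{-4}^{4} f(s) sin(7*pi*s/4) ds.
Split the integral at the breakpoints.
Integrating by parts (boundary term plus one more integral), an antiderivative of (s + 3) sin(7*pi*s/4) is -4*s*cos(7*pi*s/4)/(7*pi) + 16*sin(7*pi*s/4)/(49*pi**2) - 12*cos(7*pi*s/4)/(7*pi); evaluating from -4 to 0: ∫_{-4}^{0} (s + 3) sin(7*pi*s/4) ds = (-12/(7*pi)) - (-4/(7*pi)) = -8/(7*pi).
Integrating by parts (boundary term plus one more integral), an antiderivative of (1 - s) sin(7*pi*s/4) is 4*s*cos(7*pi*s/4)/(7*pi) - 16*sin(7*pi*s/4)/(49*pi**2) - 4*cos(7*pi*s/4)/(7*pi); evaluating from 0 to 4: ∫_{0}^{4} (1 - s) sin(7*pi*s/4) ds = (-12/(7*pi)) - (-4/(7*pi)) = -8/(7*pi).
Summing the pieces and multiplying by (1/4) gives b_7 = -4/(7*pi).

-4/(7*pi)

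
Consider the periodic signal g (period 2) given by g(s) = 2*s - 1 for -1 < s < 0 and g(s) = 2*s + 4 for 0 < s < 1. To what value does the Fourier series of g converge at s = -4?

3/2

s = -4 differs from s = 0 by -2 full period(s), and the series is 2-periodic.
At s = 0 the one-sided limits are g(0^-) = -1 and g(0^+) = 4.
By Dirichlet's theorem the series converges to their average, [(-1) + (4)]/2 = 3/2.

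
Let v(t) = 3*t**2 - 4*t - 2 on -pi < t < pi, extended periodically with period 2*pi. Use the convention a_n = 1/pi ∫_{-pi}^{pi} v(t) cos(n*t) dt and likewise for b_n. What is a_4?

3/4

a_4 = 1/pi ∫_{-pi}^{pi} v(t) cos(4*t) dt.
Integrating by parts twice (tabular method), an antiderivative of (3*t**2 - 4*t - 2) cos(4*t) is 3*t**2*sin(4*t)/4 - t*sin(4*t) + 3*t*cos(4*t)/8 - 19*sin(4*t)/32 - cos(4*t)/4; evaluating from -pi to pi: ∫_{-pi}^{pi} (3*t**2 - 4*t - 2) cos(4*t) dt = (-1/4 + 3*pi/8) - (-3*pi/8 - 1/4) = 3*pi/4.
Hence a_4 = (1/pi)·(3*pi/4) = 3/4.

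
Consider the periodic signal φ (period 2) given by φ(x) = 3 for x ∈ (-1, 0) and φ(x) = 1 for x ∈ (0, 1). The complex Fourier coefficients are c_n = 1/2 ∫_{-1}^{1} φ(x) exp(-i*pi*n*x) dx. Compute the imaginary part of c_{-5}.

Since φ is real-valued, Im(c_{-5}) = -1/2 ∫_{-1}^{1} φ(x) sin(-5*pi*x) dx = b_{5}/2.
Split the integral at the breakpoints.
Directly, an antiderivative of (3) sin(-5*pi*x) is 3*cos(5*pi*x)/(5*pi); evaluating from -1 to 0: ∫_{-1}^{0} (3) sin(-5*pi*x) dx = (3/(5*pi)) - (-3/(5*pi)) = 6/(5*pi).
Directly, an antiderivative of (1) sin(-5*pi*x) is cos(5*pi*x)/(5*pi); evaluating from 0 to 1: ∫_{0}^{1} (1) sin(-5*pi*x) dx = (-1/(5*pi)) - (1/(5*pi)) = -2/(5*pi).
So ∫_{-1}^{1} φ(x) sin(-5*pi*x) dx = 4/(5*pi).
Hence Im(c_{-5}) = (-1/2)·(4/(5*pi)) = -2/(5*pi).

-2/(5*pi)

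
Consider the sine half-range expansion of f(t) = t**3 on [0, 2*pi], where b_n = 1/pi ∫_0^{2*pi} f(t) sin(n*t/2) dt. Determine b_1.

-96 + 16*pi**2

b_1 = 1/pi ∫_0^{2*pi} (t**3) sin(t/2) dt.
Integrating by parts three times (tabular method), an antiderivative of (t**3) sin(t/2) is -2*t**3*cos(t/2) + 12*t**2*sin(t/2) + 48*t*cos(t/2) - 96*sin(t/2); evaluating from 0 to 2*pi: ∫_{0}^{2*pi} (t**3) sin(t/2) dt = (16*pi*(-6 + pi**2)) - (0) = 16*pi*(-6 + pi**2).
Hence b_1 = (1/pi)·(16*pi*(-6 + pi**2)) = -96 + 16*pi**2.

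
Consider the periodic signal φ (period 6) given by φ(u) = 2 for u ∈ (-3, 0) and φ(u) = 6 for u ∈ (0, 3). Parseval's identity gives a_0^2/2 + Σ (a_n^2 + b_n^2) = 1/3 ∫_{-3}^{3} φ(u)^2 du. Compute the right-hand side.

1/3 ∫_{-3}^{3} φ(u)^2 du = 1/3 · (120) = 40.

40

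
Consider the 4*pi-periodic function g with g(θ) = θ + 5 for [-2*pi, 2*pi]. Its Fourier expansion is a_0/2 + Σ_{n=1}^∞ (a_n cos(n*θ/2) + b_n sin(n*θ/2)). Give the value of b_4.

-1

b_4 = (1/(2*pi)) ∫_{-2*pi}^{2*pi} g(θ) sin(2*θ) dθ.
Integrating by parts (boundary term plus one more integral), an antiderivative of (θ + 5) sin(2*θ) is -θ*cos(2*θ)/2 + sin(2*θ)/4 - 5*cos(2*θ)/2; evaluating from -2*pi to 2*pi: ∫_{-2*pi}^{2*pi} (θ + 5) sin(2*θ) dθ = (-pi - 5/2) - (-5/2 + pi) = -2*pi.
Hence b_4 = (1/(2*pi))·(-2*pi) = -1.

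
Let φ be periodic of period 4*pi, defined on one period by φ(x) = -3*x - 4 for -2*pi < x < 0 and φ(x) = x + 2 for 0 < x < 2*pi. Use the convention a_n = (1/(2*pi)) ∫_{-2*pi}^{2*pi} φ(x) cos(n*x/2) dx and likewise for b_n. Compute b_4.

b_4 = (1/(2*pi)) ∫_{-2*pi}^{2*pi} φ(x) sin(2*x) dx.
Split the integral at the breakpoints.
Integrating by parts (boundary term plus one more integral), an antiderivative of (-3*x - 4) sin(2*x) is 3*x*cos(2*x)/2 - 3*sin(2*x)/4 + 2*cos(2*x); evaluating from -2*pi to 0: ∫_{-2*pi}^{0} (-3*x - 4) sin(2*x) dx = (2) - (2 - 3*pi) = 3*pi.
Integrating by parts (boundary term plus one more integral), an antiderivative of (x + 2) sin(2*x) is -x*cos(2*x)/2 + sin(2*x)/4 - cos(2*x); evaluating from 0 to 2*pi: ∫_{0}^{2*pi} (x + 2) sin(2*x) dx = (-pi - 1) - (-1) = -pi.
Summing the pieces and multiplying by (1/(2*pi)) gives b_4 = 1.

1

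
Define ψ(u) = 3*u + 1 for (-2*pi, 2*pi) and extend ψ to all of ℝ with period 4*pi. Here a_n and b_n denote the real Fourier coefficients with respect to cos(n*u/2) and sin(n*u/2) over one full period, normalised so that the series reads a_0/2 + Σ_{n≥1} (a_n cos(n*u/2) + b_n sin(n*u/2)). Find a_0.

a_0 = (1/(2*pi)) ∫_{-2*pi}^{2*pi} ψ(u) du = (1/(2*pi)) · (4*pi) = 2.

2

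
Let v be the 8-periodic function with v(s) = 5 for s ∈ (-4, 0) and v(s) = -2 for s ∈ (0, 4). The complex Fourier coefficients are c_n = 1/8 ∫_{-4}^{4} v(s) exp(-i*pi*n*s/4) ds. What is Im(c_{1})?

Since v is real-valued, Im(c_{1}) = -1/8 ∫_{-4}^{4} v(s) sin(pi*s/4) ds = -b_{1}/2.
Split the integral at the breakpoints.
Directly, an antiderivative of (5) sin(pi*s/4) is -20*cos(pi*s/4)/pi; evaluating from -4 to 0: ∫_{-4}^{0} (5) sin(pi*s/4) ds = (-20/pi) - (20/pi) = -40/pi.
Directly, an antiderivative of (-2) sin(pi*s/4) is 8*cos(pi*s/4)/pi; evaluating from 0 to 4: ∫_{0}^{4} (-2) sin(pi*s/4) ds = (-8/pi) - (8/pi) = -16/pi.
So ∫_{-4}^{4} v(s) sin(pi*s/4) ds = -56/pi.
Hence Im(c_{1}) = (-1/8)·(-56/pi) = 7/pi.

7/pi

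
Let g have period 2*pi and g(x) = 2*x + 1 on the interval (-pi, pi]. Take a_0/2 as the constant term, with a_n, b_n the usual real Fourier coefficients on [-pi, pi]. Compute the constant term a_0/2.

1

a_0 = 1/pi ∫_{-pi}^{pi} g(x) dx = 1/pi · (2*pi) = 2.
So the constant term a_0/2 = 1.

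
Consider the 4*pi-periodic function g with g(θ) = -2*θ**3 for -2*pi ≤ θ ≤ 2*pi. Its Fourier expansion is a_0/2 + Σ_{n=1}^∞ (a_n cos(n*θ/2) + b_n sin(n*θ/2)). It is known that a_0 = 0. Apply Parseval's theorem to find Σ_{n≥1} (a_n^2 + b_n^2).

512*pi**6/7

Parseval: a_0^2/2 + Σ_{n≥1} (a_n^2+b_n^2) = (1/(2*pi)) ∫_{-2*pi}^{2*pi} g(θ)^2 dθ = 512*pi**6/7.
Subtract a_0^2/2 = 0: Σ (a_n^2+b_n^2) = 512*pi**6/7.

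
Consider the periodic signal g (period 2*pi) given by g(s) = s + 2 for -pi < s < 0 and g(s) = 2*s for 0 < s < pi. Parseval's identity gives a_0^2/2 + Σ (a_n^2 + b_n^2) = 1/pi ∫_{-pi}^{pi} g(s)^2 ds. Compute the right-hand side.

-2*pi + 4 + 5*pi**2/3

1/pi ∫_{-pi}^{pi} g(s)^2 ds = 1/pi · (pi*(-6*pi + 12 + 5*pi**2)/3) = -2*pi + 4 + 5*pi**2/3.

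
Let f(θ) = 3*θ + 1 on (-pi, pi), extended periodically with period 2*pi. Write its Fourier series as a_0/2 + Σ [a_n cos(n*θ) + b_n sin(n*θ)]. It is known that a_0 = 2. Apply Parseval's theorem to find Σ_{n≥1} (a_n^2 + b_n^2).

6*pi**2

Parseval: a_0^2/2 + Σ_{n≥1} (a_n^2+b_n^2) = 1/pi ∫_{-pi}^{pi} f(θ)^2 dθ = 2 + 6*pi**2.
Subtract a_0^2/2 = 2: Σ (a_n^2+b_n^2) = 6*pi**2.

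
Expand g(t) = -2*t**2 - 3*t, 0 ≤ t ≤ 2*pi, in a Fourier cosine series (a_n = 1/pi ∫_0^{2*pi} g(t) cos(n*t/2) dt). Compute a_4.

-2

a_4 = 1/pi ∫_0^{2*pi} (-2*t**2 - 3*t) cos(2*t) dt.
Integrating by parts twice (tabular method), an antiderivative of (-2*t**2 - 3*t) cos(2*t) is -t**2*sin(2*t) - 3*t*sin(2*t)/2 - t*cos(2*t) + sin(2*t)/2 - 3*cos(2*t)/4; evaluating from 0 to 2*pi: ∫_{0}^{2*pi} (-2*t**2 - 3*t) cos(2*t) dt = (-2*pi - 3/4) - (-3/4) = -2*pi.
Hence a_4 = (1/pi)·(-2*pi) = -2.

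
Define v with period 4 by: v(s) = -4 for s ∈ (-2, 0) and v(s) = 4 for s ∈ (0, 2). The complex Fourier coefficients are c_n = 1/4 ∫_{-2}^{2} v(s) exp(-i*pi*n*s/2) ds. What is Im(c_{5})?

-8/(5*pi)

Since v is real-valued, Im(c_{5}) = -1/4 ∫_{-2}^{2} v(s) sin(5*pi*s/2) ds = -b_{5}/2.
v is odd and sin(5*pi*s/2) is odd, so the integrand is even: ∫_{-2}^{2} v(s) sin(5*pi*s/2) ds = 2∫_0^{2} v(s) sin(5*pi*s/2) ds.
Directly, an antiderivative of (4) sin(5*pi*s/2) is -8*cos(5*pi*s/2)/(5*pi); evaluating from 0 to 2: ∫_{0}^{2} (4) sin(5*pi*s/2) ds = (8/(5*pi)) - (-8/(5*pi)) = 16/(5*pi).
So ∫_{-2}^{2} v(s) sin(5*pi*s/2) ds = 32/(5*pi).
Hence Im(c_{5}) = (-1/4)·(32/(5*pi)) = -8/(5*pi).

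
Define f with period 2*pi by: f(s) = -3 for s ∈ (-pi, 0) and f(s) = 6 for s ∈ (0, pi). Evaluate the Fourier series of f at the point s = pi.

3/2

At s = pi the one-sided limits are f(pi^-) = 6 and f(pi^+) = -3.
By Dirichlet's theorem the series converges to their average, [(6) + (-3)]/2 = 3/2.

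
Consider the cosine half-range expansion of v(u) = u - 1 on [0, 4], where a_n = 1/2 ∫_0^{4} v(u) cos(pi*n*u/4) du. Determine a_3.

-16/(9*pi**2)

a_3 = 1/2 ∫_0^{4} (u - 1) cos(3*pi*u/4) du.
Integrating by parts (boundary term plus one more integral), an antiderivative of (u - 1) cos(3*pi*u/4) is 4*u*sin(3*pi*u/4)/(3*pi) - 4*sin(3*pi*u/4)/(3*pi) + 16*cos(3*pi*u/4)/(9*pi**2); evaluating from 0 to 4: ∫_{0}^{4} (u - 1) cos(3*pi*u/4) du = (-16/(9*pi**2)) - (16/(9*pi**2)) = -32/(9*pi**2).
Hence a_3 = (1/2)·(-32/(9*pi**2)) = -16/(9*pi**2).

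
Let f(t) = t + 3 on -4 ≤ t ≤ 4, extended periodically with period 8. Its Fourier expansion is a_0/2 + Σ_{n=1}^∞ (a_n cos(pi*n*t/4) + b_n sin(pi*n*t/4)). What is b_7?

8/(7*pi)

b_7 = 1/4 ∫_{-4}^{4} f(t) sin(7*pi*t/4) dt.
Integrating by parts (boundary term plus one more integral), an antiderivative of (t + 3) sin(7*pi*t/4) is -4*t*cos(7*pi*t/4)/(7*pi) + 16*sin(7*pi*t/4)/(49*pi**2) - 12*cos(7*pi*t/4)/(7*pi); evaluating from -4 to 4: ∫_{-4}^{4} (t + 3) sin(7*pi*t/4) dt = (4/pi) - (-4/(7*pi)) = 32/(7*pi).
Hence b_7 = (1/4)·(32/(7*pi)) = 8/(7*pi).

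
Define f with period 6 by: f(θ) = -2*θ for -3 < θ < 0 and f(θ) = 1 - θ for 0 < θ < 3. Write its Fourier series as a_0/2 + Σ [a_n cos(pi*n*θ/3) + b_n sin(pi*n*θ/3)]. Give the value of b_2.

b_2 = 1/3 ∫_{-3}^{3} f(θ) sin(2*pi*θ/3) dθ.
Split the integral at the breakpoints.
Integrating by parts (boundary term plus one more integral), an antiderivative of (-2*θ) sin(2*pi*θ/3) is 3*θ*cos(2*pi*θ/3)/pi - 9*sin(2*pi*θ/3)/(2*pi**2); evaluating from -3 to 0: ∫_{-3}^{0} (-2*θ) sin(2*pi*θ/3) dθ = (0) - (-9/pi) = 9/pi.
Integrating by parts (boundary term plus one more integral), an antiderivative of (1 - θ) sin(2*pi*θ/3) is 3*θ*cos(2*pi*θ/3)/(2*pi) - 9*sin(2*pi*θ/3)/(4*pi**2) - 3*cos(2*pi*θ/3)/(2*pi); evaluating from 0 to 3: ∫_{0}^{3} (1 - θ) sin(2*pi*θ/3) dθ = (3/pi) - (-3/(2*pi)) = 9/(2*pi).
Summing the pieces and multiplying by (1/3) gives b_2 = 9/(2*pi).

9/(2*pi)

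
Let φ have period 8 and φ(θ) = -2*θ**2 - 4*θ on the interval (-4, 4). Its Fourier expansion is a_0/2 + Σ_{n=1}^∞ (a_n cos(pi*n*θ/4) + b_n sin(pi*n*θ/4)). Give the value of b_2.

b_2 = 1/4 ∫_{-4}^{4} φ(θ) sin(pi*θ/2) dθ.
Integrating by parts twice (tabular method), an antiderivative of (-2*θ**2 - 4*θ) sin(pi*θ/2) is 4*θ**2*cos(pi*θ/2)/pi - 16*θ*sin(pi*θ/2)/pi**2 + 8*θ*cos(pi*θ/2)/pi - 16*sin(pi*θ/2)/pi**2 - 32*cos(pi*θ/2)/pi**3; evaluating from -4 to 4: ∫_{-4}^{4} (-2*θ**2 - 4*θ) sin(pi*θ/2) dθ = (-32/pi**3 + 96/pi) - (-32/pi**3 + 32/pi) = 64/pi.
Hence b_2 = (1/4)·(64/pi) = 16/pi.

16/pi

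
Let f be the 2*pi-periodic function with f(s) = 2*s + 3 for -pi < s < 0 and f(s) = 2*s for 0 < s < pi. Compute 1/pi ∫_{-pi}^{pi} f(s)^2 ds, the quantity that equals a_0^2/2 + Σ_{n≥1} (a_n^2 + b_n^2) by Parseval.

1/pi ∫_{-pi}^{pi} f(s)^2 ds = 1/pi · (pi*(-18*pi + 27 + 8*pi**2)/3) = -6*pi + 9 + 8*pi**2/3.

-6*pi + 9 + 8*pi**2/3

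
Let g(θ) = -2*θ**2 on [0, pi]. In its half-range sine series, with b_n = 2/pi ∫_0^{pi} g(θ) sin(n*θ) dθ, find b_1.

-4*pi + 16/pi

b_1 = 2/pi ∫_0^{pi} (-2*θ**2) sin(θ) dθ.
Integrating by parts twice (tabular method), an antiderivative of (-2*θ**2) sin(θ) is 2*θ**2*cos(θ) - 4*θ*sin(θ) - 4*cos(θ); evaluating from 0 to pi: ∫_{0}^{pi} (-2*θ**2) sin(θ) dθ = (4 - 2*pi**2) - (-4) = 8 - 2*pi**2.
Hence b_1 = (2/pi)·(8 - 2*pi**2) = -4*pi + 16/pi.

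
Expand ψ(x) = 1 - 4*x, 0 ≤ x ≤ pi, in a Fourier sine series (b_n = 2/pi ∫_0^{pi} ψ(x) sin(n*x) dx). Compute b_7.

b_7 = 2/pi ∫_0^{pi} (1 - 4*x) sin(7*x) dx.
Integrating by parts (boundary term plus one more integral), an antiderivative of (1 - 4*x) sin(7*x) is 4*x*cos(7*x)/7 - 4*sin(7*x)/49 - cos(7*x)/7; evaluating from 0 to pi: ∫_{0}^{pi} (1 - 4*x) sin(7*x) dx = (1/7 - 4*pi/7) - (-1/7) = 2/7 - 4*pi/7.
Hence b_7 = (2/pi)·(2/7 - 4*pi/7) = 4*(1 - 2*pi)/(7*pi).

4*(1 - 2*pi)/(7*pi)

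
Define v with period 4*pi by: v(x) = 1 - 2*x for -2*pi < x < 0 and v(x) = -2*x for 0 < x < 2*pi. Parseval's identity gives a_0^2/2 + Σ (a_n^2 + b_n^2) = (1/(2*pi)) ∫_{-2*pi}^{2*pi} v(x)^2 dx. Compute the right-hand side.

1 + 4*pi + 32*pi**2/3

(1/(2*pi)) ∫_{-2*pi}^{2*pi} v(x)^2 dx = (1/(2*pi)) · (2*pi*(3 + 12*pi + 32*pi**2)/3) = 1 + 4*pi + 32*pi**2/3.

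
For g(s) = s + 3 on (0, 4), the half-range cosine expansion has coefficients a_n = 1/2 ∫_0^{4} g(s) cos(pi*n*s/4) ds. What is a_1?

-16/pi**2

a_1 = 1/2 ∫_0^{4} (s + 3) cos(pi*s/4) ds.
Integrating by parts (boundary term plus one more integral), an antiderivative of (s + 3) cos(pi*s/4) is 4*s*sin(pi*s/4)/pi + 12*sin(pi*s/4)/pi + 16*cos(pi*s/4)/pi**2; evaluating from 0 to 4: ∫_{0}^{4} (s + 3) cos(pi*s/4) ds = (-16/pi**2) - (16/pi**2) = -32/pi**2.
Hence a_1 = (1/2)·(-32/pi**2) = -16/pi**2.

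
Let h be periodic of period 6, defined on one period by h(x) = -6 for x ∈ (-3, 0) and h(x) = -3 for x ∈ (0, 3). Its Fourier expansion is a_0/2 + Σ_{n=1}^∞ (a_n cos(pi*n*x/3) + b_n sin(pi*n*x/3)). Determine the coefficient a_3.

0

a_3 = 1/3 ∫_{-3}^{3} h(x) cos(pi*x) dx.
Split the integral at the breakpoints.
Directly, an antiderivative of (-6) cos(pi*x) is -6*sin(pi*x)/pi; evaluating from -3 to 0: ∫_{-3}^{0} (-6) cos(pi*x) dx = (0) - (0) = 0.
Directly, an antiderivative of (-3) cos(pi*x) is -3*sin(pi*x)/pi; evaluating from 0 to 3: ∫_{0}^{3} (-3) cos(pi*x) dx = (0) - (0) = 0.
Summing the pieces and multiplying by (1/3) gives a_3 = 0.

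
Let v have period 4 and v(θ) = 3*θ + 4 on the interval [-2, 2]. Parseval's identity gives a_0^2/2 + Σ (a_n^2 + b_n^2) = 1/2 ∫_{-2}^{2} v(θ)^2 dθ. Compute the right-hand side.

1/2 ∫_{-2}^{2} v(θ)^2 dθ = 1/2 · (112) = 56.

56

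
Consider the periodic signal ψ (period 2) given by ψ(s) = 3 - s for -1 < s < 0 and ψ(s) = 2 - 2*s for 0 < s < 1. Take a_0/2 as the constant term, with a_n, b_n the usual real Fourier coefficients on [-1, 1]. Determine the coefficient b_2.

3/(2*pi)

b_2 = ∫_{-1}^{1} ψ(s) sin(2*pi*s) ds.
Split the integral at the breakpoints.
Integrating by parts (boundary term plus one more integral), an antiderivative of (3 - s) sin(2*pi*s) is s*cos(2*pi*s)/(2*pi) - sin(2*pi*s)/(4*pi**2) - 3*cos(2*pi*s)/(2*pi); evaluating from -1 to 0: ∫_{-1}^{0} (3 - s) sin(2*pi*s) ds = (-3/(2*pi)) - (-2/pi) = 1/(2*pi).
Integrating by parts (boundary term plus one more integral), an antiderivative of (2 - 2*s) sin(2*pi*s) is s*cos(2*pi*s)/pi - sin(2*pi*s)/(2*pi**2) - cos(2*pi*s)/pi; evaluating from 0 to 1: ∫_{0}^{1} (2 - 2*s) sin(2*pi*s) ds = (0) - (-1/pi) = 1/pi.
Summing the pieces gives b_2 = 3/(2*pi).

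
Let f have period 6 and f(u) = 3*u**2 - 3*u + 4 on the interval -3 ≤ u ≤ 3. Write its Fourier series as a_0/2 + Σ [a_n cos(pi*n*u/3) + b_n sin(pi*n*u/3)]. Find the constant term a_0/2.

a_0 = 1/3 ∫_{-3}^{3} f(u) du = 1/3 · (78) = 26.
So the constant term a_0/2 = 13.

13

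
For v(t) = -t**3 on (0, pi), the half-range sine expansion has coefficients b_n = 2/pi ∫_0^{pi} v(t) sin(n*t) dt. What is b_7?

12/343 - 2*pi**2/7

b_7 = 2/pi ∫_0^{pi} (-t**3) sin(7*t) dt.
Integrating by parts three times (tabular method), an antiderivative of (-t**3) sin(7*t) is t**3*cos(7*t)/7 - 3*t**2*sin(7*t)/49 - 6*t*cos(7*t)/343 + 6*sin(7*t)/2401; evaluating from 0 to pi: ∫_{0}^{pi} (-t**3) sin(7*t) dt = (pi*(6 - 49*pi**2)/343) - (0) = pi*(6 - 49*pi**2)/343.
Hence b_7 = (2/pi)·(pi*(6 - 49*pi**2)/343) = 12/343 - 2*pi**2/7.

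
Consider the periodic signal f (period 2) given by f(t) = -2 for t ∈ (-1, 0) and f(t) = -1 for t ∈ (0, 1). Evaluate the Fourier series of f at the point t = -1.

At t = -1 the one-sided limits are f(-1^-) = -1 and f(-1^+) = -2.
By Dirichlet's theorem the series converges to their average, [(-1) + (-2)]/2 = -3/2.

-3/2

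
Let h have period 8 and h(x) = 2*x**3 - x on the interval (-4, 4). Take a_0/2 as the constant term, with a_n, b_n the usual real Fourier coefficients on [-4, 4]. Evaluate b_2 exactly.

-124/pi + 192/pi**3

b_2 = 1/4 ∫_{-4}^{4} h(x) sin(pi*x/2) dx.
h is odd and sin(pi*x/2) is odd, so the integrand is even and b_2 = 1/2 ∫_0^{4} h(x) sin(pi*x/2) dx.
Integrating by parts three times (tabular method), an antiderivative of (2*x**3 - x) sin(pi*x/2) is -4*x**3*cos(pi*x/2)/pi + 24*x**2*sin(pi*x/2)/pi**2 + 2*x*cos(pi*x/2)/pi + 96*x*cos(pi*x/2)/pi**3 - 192*sin(pi*x/2)/pi**4 - 4*sin(pi*x/2)/pi**2; evaluating from 0 to 4: ∫_{0}^{4} (2*x**3 - x) sin(pi*x/2) dx = (-248/pi + 384/pi**3) - (0) = -248/pi + 384/pi**3.
Hence b_2 = (1/2)·(-248/pi + 384/pi**3) = -124/pi + 192/pi**3.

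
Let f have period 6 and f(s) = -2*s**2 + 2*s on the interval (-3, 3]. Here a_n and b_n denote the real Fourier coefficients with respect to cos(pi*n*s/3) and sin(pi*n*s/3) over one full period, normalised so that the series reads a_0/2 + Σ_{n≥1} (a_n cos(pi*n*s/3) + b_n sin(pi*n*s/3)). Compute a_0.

a_0 = 1/3 ∫_{-3}^{3} f(s) ds = 1/3 · (-36) = -12.

-12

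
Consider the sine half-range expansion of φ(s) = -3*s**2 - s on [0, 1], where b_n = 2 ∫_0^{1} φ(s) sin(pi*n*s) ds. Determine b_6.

4/(3*pi)

b_6 = 2 ∫_0^{1} (-3*s**2 - s) sin(6*pi*s) ds.
Integrating by parts twice (tabular method), an antiderivative of (-3*s**2 - s) sin(6*pi*s) is s**2*cos(6*pi*s)/(2*pi) - s*sin(6*pi*s)/(6*pi**2) + s*cos(6*pi*s)/(6*pi) - sin(6*pi*s)/(36*pi**2) - cos(6*pi*s)/(36*pi**3); evaluating from 0 to 1: ∫_{0}^{1} (-3*s**2 - s) sin(6*pi*s) ds = ((-1 + 24*pi**2)/(36*pi**3)) - (-1/(36*pi**3)) = 2/(3*pi).
Hence b_6 = 2·(2/(3*pi)) = 4/(3*pi).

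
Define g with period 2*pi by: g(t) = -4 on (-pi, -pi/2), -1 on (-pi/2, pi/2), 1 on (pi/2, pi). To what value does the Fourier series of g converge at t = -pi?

-3/2

t = -pi differs from t = pi by -1 full period(s), and the series is 2*pi-periodic.
At t = pi the one-sided limits are g(pi^-) = 1 and g(pi^+) = -4.
By Dirichlet's theorem the series converges to their average, [(1) + (-4)]/2 = -3/2.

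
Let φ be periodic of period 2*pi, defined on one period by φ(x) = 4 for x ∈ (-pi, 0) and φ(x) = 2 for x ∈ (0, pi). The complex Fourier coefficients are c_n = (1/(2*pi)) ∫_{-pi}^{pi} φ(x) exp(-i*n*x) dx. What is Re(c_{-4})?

0

Since φ is real-valued, Re(c_{-4}) = (1/(2*pi)) ∫_{-pi}^{pi} φ(x) cos(-4*x) dx = a_{4}/2.
Split the integral at the breakpoints.
Directly, an antiderivative of (4) cos(-4*x) is sin(4*x); evaluating from -pi to 0: ∫_{-pi}^{0} (4) cos(-4*x) dx = (0) - (0) = 0.
Directly, an antiderivative of (2) cos(-4*x) is sin(4*x)/2; evaluating from 0 to pi: ∫_{0}^{pi} (2) cos(-4*x) dx = (0) - (0) = 0.
So ∫_{-pi}^{pi} φ(x) cos(-4*x) dx = 0.
Hence Re(c_{-4}) = (1/(2*pi))·(0) = 0.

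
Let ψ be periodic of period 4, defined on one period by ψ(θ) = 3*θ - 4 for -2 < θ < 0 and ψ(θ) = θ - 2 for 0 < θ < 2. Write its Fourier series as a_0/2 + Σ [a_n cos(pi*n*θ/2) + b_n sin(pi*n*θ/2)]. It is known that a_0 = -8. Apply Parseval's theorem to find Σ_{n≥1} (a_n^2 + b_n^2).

64/3

Parseval: a_0^2/2 + Σ_{n≥1} (a_n^2+b_n^2) = 1/2 ∫_{-2}^{2} ψ(θ)^2 dθ = 160/3.
Subtract a_0^2/2 = 32: Σ (a_n^2+b_n^2) = 64/3.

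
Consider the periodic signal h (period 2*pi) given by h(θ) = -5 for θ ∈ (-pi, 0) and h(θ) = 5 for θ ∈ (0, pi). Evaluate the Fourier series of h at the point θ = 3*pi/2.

θ = 3*pi/2 differs from θ = -pi/2 by 1 full period(s), and the series is 2*pi-periodic.
h is continuous at θ = -pi/2 with value -5, so the series converges to -5 there.

-5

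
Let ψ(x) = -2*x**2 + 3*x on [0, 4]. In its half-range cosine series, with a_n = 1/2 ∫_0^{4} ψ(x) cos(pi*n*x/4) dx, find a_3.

80/(9*pi**2)

a_3 = 1/2 ∫_0^{4} (-2*x**2 + 3*x) cos(3*pi*x/4) dx.
Integrating by parts twice (tabular method), an antiderivative of (-2*x**2 + 3*x) cos(3*pi*x/4) is -8*x**2*sin(3*pi*x/4)/(3*pi) + 4*x*sin(3*pi*x/4)/pi - 64*x*cos(3*pi*x/4)/(9*pi**2) + 256*sin(3*pi*x/4)/(27*pi**3) + 16*cos(3*pi*x/4)/(3*pi**2); evaluating from 0 to 4: ∫_{0}^{4} (-2*x**2 + 3*x) cos(3*pi*x/4) dx = (208/(9*pi**2)) - (16/(3*pi**2)) = 160/(9*pi**2).
Hence a_3 = (1/2)·(160/(9*pi**2)) = 80/(9*pi**2).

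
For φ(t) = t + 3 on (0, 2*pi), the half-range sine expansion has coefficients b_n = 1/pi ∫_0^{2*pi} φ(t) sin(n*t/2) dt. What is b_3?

4/pi + 4/3

b_3 = 1/pi ∫_0^{2*pi} (t + 3) sin(3*t/2) dt.
Integrating by parts (boundary term plus one more integral), an antiderivative of (t + 3) sin(3*t/2) is -2*t*cos(3*t/2)/3 + 4*sin(3*t/2)/9 - 2*cos(3*t/2); evaluating from 0 to 2*pi: ∫_{0}^{2*pi} (t + 3) sin(3*t/2) dt = (2 + 4*pi/3) - (-2) = 4 + 4*pi/3.
Hence b_3 = (1/pi)·(4 + 4*pi/3) = 4/pi + 4/3.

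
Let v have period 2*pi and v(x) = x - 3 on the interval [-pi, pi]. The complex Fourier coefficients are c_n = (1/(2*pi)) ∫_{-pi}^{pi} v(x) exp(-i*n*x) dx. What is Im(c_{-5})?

Since v is real-valued, Im(c_{-5}) = -(1/(2*pi)) ∫_{-pi}^{pi} v(x) sin(-5*x) dx = b_{5}/2.
Integrating by parts (boundary term plus one more integral), an antiderivative of (x - 3) sin(-5*x) is x*cos(5*x)/5 - sin(5*x)/25 - 3*cos(5*x)/5; evaluating from -pi to pi: ∫_{-pi}^{pi} (x - 3) sin(-5*x) dx = (3/5 - pi/5) - (3/5 + pi/5) = -2*pi/5.
Hence Im(c_{-5}) = (-1/(2*pi))·(-2*pi/5) = 1/5.

1/5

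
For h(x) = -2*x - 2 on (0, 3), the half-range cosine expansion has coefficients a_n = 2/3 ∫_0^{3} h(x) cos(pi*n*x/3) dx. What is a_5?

24/(25*pi**2)

a_5 = 2/3 ∫_0^{3} (-2*x - 2) cos(5*pi*x/3) dx.
Integrating by parts (boundary term plus one more integral), an antiderivative of (-2*x - 2) cos(5*pi*x/3) is -6*x*sin(5*pi*x/3)/(5*pi) - 6*sin(5*pi*x/3)/(5*pi) - 18*cos(5*pi*x/3)/(25*pi**2); evaluating from 0 to 3: ∫_{0}^{3} (-2*x - 2) cos(5*pi*x/3) dx = (18/(25*pi**2)) - (-18/(25*pi**2)) = 36/(25*pi**2).
Hence a_5 = (2/3)·(36/(25*pi**2)) = 24/(25*pi**2).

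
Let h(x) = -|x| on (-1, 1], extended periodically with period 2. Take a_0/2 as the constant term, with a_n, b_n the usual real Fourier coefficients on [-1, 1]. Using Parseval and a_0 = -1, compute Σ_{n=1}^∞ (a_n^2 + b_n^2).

1/6

Parseval: a_0^2/2 + Σ_{n≥1} (a_n^2+b_n^2) = ∫_{-1}^{1} h(x)^2 dx = 2/3.
Subtract a_0^2/2 = 1/2: Σ (a_n^2+b_n^2) = 1/6.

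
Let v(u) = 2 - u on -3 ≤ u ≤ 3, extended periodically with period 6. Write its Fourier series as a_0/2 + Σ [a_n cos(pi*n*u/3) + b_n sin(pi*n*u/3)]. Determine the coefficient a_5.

a_5 = 1/3 ∫_{-3}^{3} v(u) cos(5*pi*u/3) du.
Integrating by parts (boundary term plus one more integral), an antiderivative of (2 - u) cos(5*pi*u/3) is -3*u*sin(5*pi*u/3)/(5*pi) + 6*sin(5*pi*u/3)/(5*pi) - 9*cos(5*pi*u/3)/(25*pi**2); evaluating from -3 to 3: ∫_{-3}^{3} (2 - u) cos(5*pi*u/3) du = (9/(25*pi**2)) - (9/(25*pi**2)) = 0.
Hence a_5 = (1/3)·(0) = 0.

0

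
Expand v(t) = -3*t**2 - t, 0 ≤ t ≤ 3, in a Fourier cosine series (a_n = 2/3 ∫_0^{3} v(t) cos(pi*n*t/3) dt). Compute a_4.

a_4 = 2/3 ∫_0^{3} (-3*t**2 - t) cos(4*pi*t/3) dt.
Integrating by parts twice (tabular method), an antiderivative of (-3*t**2 - t) cos(4*pi*t/3) is -9*t**2*sin(4*pi*t/3)/(4*pi) - 3*t*sin(4*pi*t/3)/(4*pi) - 27*t*cos(4*pi*t/3)/(8*pi**2) + 81*sin(4*pi*t/3)/(32*pi**3) - 9*cos(4*pi*t/3)/(16*pi**2); evaluating from 0 to 3: ∫_{0}^{3} (-3*t**2 - t) cos(4*pi*t/3) dt = (-171/(16*pi**2)) - (-9/(16*pi**2)) = -81/(8*pi**2).
Hence a_4 = (2/3)·(-81/(8*pi**2)) = -27/(4*pi**2).

-27/(4*pi**2)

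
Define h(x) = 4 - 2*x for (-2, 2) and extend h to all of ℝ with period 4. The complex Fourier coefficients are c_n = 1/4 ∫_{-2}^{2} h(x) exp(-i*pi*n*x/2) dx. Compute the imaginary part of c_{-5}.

Since h is real-valued, Im(c_{-5}) = -1/4 ∫_{-2}^{2} h(x) sin(-5*pi*x/2) dx = b_{5}/2.
Integrating by parts (boundary term plus one more integral), an antiderivative of (4 - 2*x) sin(-5*pi*x/2) is -4*x*cos(5*pi*x/2)/(5*pi) + 8*sin(5*pi*x/2)/(25*pi**2) + 8*cos(5*pi*x/2)/(5*pi); evaluating from -2 to 2: ∫_{-2}^{2} (4 - 2*x) sin(-5*pi*x/2) dx = (0) - (-16/(5*pi)) = 16/(5*pi).
Hence Im(c_{-5}) = (-1/4)·(16/(5*pi)) = -4/(5*pi).

-4/(5*pi)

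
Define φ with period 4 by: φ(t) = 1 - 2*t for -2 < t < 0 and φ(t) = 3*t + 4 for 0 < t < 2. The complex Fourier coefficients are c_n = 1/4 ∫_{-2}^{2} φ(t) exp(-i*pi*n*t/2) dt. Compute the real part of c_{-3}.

Since φ is real-valued, Re(c_{-3}) = 1/4 ∫_{-2}^{2} φ(t) cos(-3*pi*t/2) dt = a_{3}/2.
Split the integral at the breakpoints.
Integrating by parts (boundary term plus one more integral), an antiderivative of (1 - 2*t) cos(-3*pi*t/2) is -4*t*sin(3*pi*t/2)/(3*pi) + 2*sin(3*pi*t/2)/(3*pi) - 8*cos(3*pi*t/2)/(9*pi**2); evaluating from -2 to 0: ∫_{-2}^{0} (1 - 2*t) cos(-3*pi*t/2) dt = (-8/(9*pi**2)) - (8/(9*pi**2)) = -16/(9*pi**2).
Integrating by parts (boundary term plus one more integral), an antiderivative of (3*t + 4) cos(-3*pi*t/2) is 2*t*sin(3*pi*t/2)/pi + 8*sin(3*pi*t/2)/(3*pi) + 4*cos(3*pi*t/2)/(3*pi**2); evaluating from 0 to 2: ∫_{0}^{2} (3*t + 4) cos(-3*pi*t/2) dt = (-4/(3*pi**2)) - (4/(3*pi**2)) = -8/(3*pi**2).
So ∫_{-2}^{2} φ(t) cos(-3*pi*t/2) dt = -40/(9*pi**2).
Hence Re(c_{-3}) = (1/4)·(-40/(9*pi**2)) = -10/(9*pi**2).

-10/(9*pi**2)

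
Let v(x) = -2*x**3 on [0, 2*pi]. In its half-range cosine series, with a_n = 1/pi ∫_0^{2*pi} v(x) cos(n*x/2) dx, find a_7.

a_7 = 1/pi ∫_0^{2*pi} (-2*x**3) cos(7*x/2) dx.
Integrating by parts three times (tabular method), an antiderivative of (-2*x**3) cos(7*x/2) is -4*x**3*sin(7*x/2)/7 - 24*x**2*cos(7*x/2)/49 + 96*x*sin(7*x/2)/343 + 192*cos(7*x/2)/2401; evaluating from 0 to 2*pi: ∫_{0}^{2*pi} (-2*x**3) cos(7*x/2) dx = (-192/2401 + 96*pi**2/49) - (192/2401) = -384/2401 + 96*pi**2/49.
Hence a_7 = (1/pi)·(-384/2401 + 96*pi**2/49) = 96*(-4 + 49*pi**2)/(2401*pi).

96*(-4 + 49*pi**2)/(2401*pi)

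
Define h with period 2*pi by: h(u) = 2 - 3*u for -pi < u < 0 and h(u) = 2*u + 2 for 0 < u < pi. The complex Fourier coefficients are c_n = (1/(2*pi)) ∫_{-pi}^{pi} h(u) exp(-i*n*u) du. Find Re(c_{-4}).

Since h is real-valued, Re(c_{-4}) = (1/(2*pi)) ∫_{-pi}^{pi} h(u) cos(-4*u) du = a_{4}/2.
Split the integral at the breakpoints.
Integrating by parts (boundary term plus one more integral), an antiderivative of (2 - 3*u) cos(-4*u) is -3*u*sin(4*u)/4 + sin(4*u)/2 - 3*cos(4*u)/16; evaluating from -pi to 0: ∫_{-pi}^{0} (2 - 3*u) cos(-4*u) du = (-3/16) - (-3/16) = 0.
Integrating by parts (boundary term plus one more integral), an antiderivative of (2*u + 2) cos(-4*u) is u*sin(4*u)/2 + sin(4*u)/2 + cos(4*u)/8; evaluating from 0 to pi: ∫_{0}^{pi} (2*u + 2) cos(-4*u) du = (1/8) - (1/8) = 0.
So ∫_{-pi}^{pi} h(u) cos(-4*u) du = 0.
Hence Re(c_{-4}) = (1/(2*pi))·(0) = 0.

0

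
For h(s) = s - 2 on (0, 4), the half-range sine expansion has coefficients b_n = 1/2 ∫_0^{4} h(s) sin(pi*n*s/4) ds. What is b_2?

-4/pi

b_2 = 1/2 ∫_0^{4} (s - 2) sin(pi*s/2) ds.
Integrating by parts (boundary term plus one more integral), an antiderivative of (s - 2) sin(pi*s/2) is -2*s*cos(pi*s/2)/pi + 4*sin(pi*s/2)/pi**2 + 4*cos(pi*s/2)/pi; evaluating from 0 to 4: ∫_{0}^{4} (s - 2) sin(pi*s/2) ds = (-4/pi) - (4/pi) = -8/pi.
Hence b_2 = (1/2)·(-8/pi) = -4/pi.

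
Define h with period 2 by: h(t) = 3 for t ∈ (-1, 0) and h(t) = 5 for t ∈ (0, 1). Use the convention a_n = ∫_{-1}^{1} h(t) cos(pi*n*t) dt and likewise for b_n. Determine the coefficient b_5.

4/(5*pi)

b_5 = ∫_{-1}^{1} h(t) sin(5*pi*t) dt.
Split the integral at the breakpoints.
Directly, an antiderivative of (3) sin(5*pi*t) is -3*cos(5*pi*t)/(5*pi); evaluating from -1 to 0: ∫_{-1}^{0} (3) sin(5*pi*t) dt = (-3/(5*pi)) - (3/(5*pi)) = -6/(5*pi).
Directly, an antiderivative of (5) sin(5*pi*t) is -cos(5*pi*t)/pi; evaluating from 0 to 1: ∫_{0}^{1} (5) sin(5*pi*t) dt = (1/pi) - (-1/pi) = 2/pi.
Summing the pieces gives b_5 = 4/(5*pi).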